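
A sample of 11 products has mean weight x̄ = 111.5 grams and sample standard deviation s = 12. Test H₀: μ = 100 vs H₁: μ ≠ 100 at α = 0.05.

t = (x̄ - μ₀)/(s/√n) = (111.5 - 100)/(12/√11) = 3.178. df = 10, critical t = ±2.228. Reject H₀.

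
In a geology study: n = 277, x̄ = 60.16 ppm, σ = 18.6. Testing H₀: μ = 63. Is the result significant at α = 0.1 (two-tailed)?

z = (60.16 - 63)/(18.6/√277) = -2.541. Since |z| > 1.645, significant at α = 0.1.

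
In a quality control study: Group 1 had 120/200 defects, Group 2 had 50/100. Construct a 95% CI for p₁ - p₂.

p̂₁ = 0.6, p̂₂ = 0.5. Difference = 0.1. CI = (-0.019, 0.219)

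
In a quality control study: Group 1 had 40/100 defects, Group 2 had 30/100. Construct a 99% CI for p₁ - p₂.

p̂₁ = 0.4, p̂₂ = 0.3. Difference = 0.1. CI = (-0.073, 0.273)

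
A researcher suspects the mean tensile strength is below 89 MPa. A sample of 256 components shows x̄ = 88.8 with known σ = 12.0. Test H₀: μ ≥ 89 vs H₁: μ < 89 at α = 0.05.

z = -0.267. Critical value: -1.645. Fail to reject H₀.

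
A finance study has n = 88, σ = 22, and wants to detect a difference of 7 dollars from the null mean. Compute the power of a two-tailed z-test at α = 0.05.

SE = σ/√n = 22/√88 = 2.345. Non-centrality λ = d/SE = 7/2.345 = 2.985. Power ≈ Φ(λ - z_{α/2}) = Φ(2.985 - 1.96) = Φ(1.025) = 0.847.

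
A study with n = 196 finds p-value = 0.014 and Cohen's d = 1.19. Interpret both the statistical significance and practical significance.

Statistically significant (p = 0.014 < 0.05). Cohen's d = 1.19 indicates a large effect size. Both statistical and practical significance should be considered.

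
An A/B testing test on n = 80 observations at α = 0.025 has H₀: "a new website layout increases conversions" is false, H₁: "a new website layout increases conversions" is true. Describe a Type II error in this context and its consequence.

Type II error: failing to reject H₀ when it is false — concluding that a new website layout increases conversions is not supported when in fact it is. Consequence: discarding a layout that would have improved conversions — lost revenue.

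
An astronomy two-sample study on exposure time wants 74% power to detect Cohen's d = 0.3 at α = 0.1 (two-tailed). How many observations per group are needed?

z_{α/2} = 1.645, z_β = Φ⁻¹(0.74) = 0.643. For small effect (d = 0.3): n per group = 2(z_{α/2} + z_β)²/d² = 2(1.645 + 0.643)²/0.3² = 116.3 → 117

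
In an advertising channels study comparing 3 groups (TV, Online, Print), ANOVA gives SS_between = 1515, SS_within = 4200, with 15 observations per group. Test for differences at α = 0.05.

df_between = 2, df_within = 42. F = MS_between/MS_within = 757.5/100.0 = 7.575. F_crit ≈ 3.22. Reject H₀. At least one mean differs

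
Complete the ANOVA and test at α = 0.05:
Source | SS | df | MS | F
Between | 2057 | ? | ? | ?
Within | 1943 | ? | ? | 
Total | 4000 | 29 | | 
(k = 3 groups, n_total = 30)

df_between = 2, df_within = 27. MS_between = 1028.5, MS_within = 71.96. F = 14.292, F_crit ≈ 3.354. Reject H₀.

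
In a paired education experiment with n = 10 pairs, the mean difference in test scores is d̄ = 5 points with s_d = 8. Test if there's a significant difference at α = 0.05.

t = d̄/(s_d/√n) = 5/(8/√10) = 1.976. df = 9, critical t = ±2.262. Fail to reject H₀.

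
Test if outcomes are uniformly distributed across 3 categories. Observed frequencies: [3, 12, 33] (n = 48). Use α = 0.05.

Expected = 16 each. χ² = Σ(O-E)²/E = 29.625. df = 2, critical value = 5.991. Reject H₀.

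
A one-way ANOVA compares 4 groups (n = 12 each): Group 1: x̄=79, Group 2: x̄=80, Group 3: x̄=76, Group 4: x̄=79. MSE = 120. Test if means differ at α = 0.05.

Grand mean = 78.5. SS_between = 108.0, MS_between = 36.0. F = 0.3, F_crit ≈ 2.816. Fail to reject H₀.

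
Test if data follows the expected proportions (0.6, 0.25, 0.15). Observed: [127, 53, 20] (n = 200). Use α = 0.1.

Expected: [120.0, 50.0, 30.0]. χ² = 3.922. df = 2, critical = 4.605. Fail to reject H₀.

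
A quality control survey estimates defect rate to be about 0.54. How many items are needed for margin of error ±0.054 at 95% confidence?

n = z²p(1-p)/E² = 1.96²×0.54×0.46/0.054² = 327.2 → n = 328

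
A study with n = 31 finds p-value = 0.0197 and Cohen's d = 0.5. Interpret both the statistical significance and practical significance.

Statistically significant (p = 0.0197 < 0.05). Cohen's d = 0.5 indicates a medium effect size. Both statistical and practical significance should be considered.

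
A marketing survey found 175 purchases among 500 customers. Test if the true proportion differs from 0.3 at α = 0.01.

p̂ = 0.35, p₀ = 0.3. z = (p̂ - p₀)/√(p₀(1-p₀)/n) = 2.44. Critical: ±2.576. Fail to reject H₀.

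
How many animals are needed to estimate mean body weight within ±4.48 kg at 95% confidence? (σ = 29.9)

n = (z*σ/E)² = (1.96×29.9/4.48)² = 171.1 → n = 172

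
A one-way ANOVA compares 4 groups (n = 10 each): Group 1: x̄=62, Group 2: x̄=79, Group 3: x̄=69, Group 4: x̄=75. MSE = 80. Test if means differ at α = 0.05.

Grand mean = 71.25. SS_between = 1647.5, MS_between = 549.17. F = 6.865, F_crit ≈ 2.866. Reject H₀.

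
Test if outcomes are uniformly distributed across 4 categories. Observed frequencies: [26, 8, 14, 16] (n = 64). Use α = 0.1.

Expected = 16 each. χ² = Σ(O-E)²/E = 10.5. df = 3, critical value = 6.251. Reject H₀.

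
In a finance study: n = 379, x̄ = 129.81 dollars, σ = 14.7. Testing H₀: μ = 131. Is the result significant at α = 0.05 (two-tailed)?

z = (129.81 - 131)/(14.7/√379) = -1.576. Since |z| ≤ 1.96, not significant at α = 0.05.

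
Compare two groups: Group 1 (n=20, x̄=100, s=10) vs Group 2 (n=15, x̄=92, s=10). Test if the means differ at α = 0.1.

Pooled sp = 10.0. t = 2.342, df = 33. Critical t = ±1.692. Reject H₀.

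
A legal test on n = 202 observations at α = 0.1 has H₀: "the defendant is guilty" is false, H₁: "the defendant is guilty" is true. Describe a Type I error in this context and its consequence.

Type I error: rejecting H₀ when it is true — concluding that the defendant is guilty when in fact it is not. Consequence: convicting an innocent person.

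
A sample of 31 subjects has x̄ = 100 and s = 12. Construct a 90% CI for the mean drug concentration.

CI = x̄ ± t*(s/√n) = 100 ± 1.697(12/√31) = (96.34, 103.66)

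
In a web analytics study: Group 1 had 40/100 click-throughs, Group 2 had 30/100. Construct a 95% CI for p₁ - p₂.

p̂₁ = 0.4, p̂₂ = 0.3. Difference = 0.1. CI = (-0.031, 0.231)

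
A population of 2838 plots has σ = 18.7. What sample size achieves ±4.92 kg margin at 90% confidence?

Without FPC: n₀ = (1.645×18.7/4.92)² = 39.092. With FPC: n = n₀N/(n₀+N-1) = 38.6 → n = 39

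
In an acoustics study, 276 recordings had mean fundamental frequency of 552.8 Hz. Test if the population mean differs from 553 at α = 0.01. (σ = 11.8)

z = (x̄ - μ₀)/(σ/√n) = (552.8 - 553)/(11.8/√276) = -0.282. Critical value: ±2.576. Since |-0.282| ≤ 2.576, Fail to reject H₀.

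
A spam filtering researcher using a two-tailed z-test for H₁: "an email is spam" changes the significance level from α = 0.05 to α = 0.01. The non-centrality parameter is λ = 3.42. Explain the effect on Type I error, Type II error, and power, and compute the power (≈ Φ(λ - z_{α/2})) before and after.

Decreasing α from 0.05 to 0.01:
• Type I error rate decreases (α is the Type I rate by definition).
• Critical value moves from z_{α/2} = 1.96 to 2.576, so power = Φ(λ - z_{α/2}) goes from Φ(3.42 - 1.96) = 0.928 to Φ(3.42 - 2.576) = 0.801.
• Type II error rate β = 1 - power therefore increases (0.072 → 0.199).
Appropriate when false positives are costly — here, a legitimate email is sent to the spam folder and the user misses it.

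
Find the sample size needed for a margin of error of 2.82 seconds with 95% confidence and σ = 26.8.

n = (z*σ/E)² = (1.96×26.8/2.82)² = 347.0 → n = 347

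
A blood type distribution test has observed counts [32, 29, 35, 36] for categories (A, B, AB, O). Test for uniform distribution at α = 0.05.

Expected = 33 each. χ² = Σ(O-E)²/E = 0.909. df = 3, critical value = 7.815. Fail to reject H₀.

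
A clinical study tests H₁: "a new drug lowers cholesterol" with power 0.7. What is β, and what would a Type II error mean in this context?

β = 1 - power = 1 - 0.7 = 0.3. A Type II error is failing to reject H₀ when H₀ is false (false negative) — here, failing to conclude that a new drug lowers cholesterol when in fact it is true. Consequence: shelving an effective drug — patients miss out on a treatment that would have helped.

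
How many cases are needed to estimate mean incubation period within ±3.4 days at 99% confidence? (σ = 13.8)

n = (z*σ/E)² = (2.576×13.8/3.4)² = 109.3 → n = 110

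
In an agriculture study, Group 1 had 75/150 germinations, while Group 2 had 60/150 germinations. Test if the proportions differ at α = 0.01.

p̂₁ = 0.5, p̂₂ = 0.4, pooled p̂ = 0.45. z = 1.741. Critical: ±2.576. Fail to reject H₀.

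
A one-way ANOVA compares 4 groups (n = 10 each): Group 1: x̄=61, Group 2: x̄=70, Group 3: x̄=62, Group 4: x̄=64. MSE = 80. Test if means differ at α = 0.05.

Grand mean = 64.25. SS_between = 487.5, MS_between = 162.5. F = 2.031, F_crit ≈ 2.866. Fail to reject H₀.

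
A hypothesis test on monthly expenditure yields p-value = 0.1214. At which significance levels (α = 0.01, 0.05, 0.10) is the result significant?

p = 0.1214. Not significant at any of the given levels.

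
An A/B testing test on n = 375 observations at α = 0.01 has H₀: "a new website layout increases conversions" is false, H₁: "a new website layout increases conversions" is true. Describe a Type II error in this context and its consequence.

Type II error: failing to reject H₀ when it is false — concluding that a new website layout increases conversions is not supported when in fact it is. Consequence: discarding a layout that would have improved conversions — lost revenue.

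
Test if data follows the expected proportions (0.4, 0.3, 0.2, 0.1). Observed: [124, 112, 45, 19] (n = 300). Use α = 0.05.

Expected: [120.0, 90.0, 60.0, 30.0]. χ² = 13.294. df = 3, critical = 7.815. Reject H₀.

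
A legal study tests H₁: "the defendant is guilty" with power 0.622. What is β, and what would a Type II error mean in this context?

β = 1 - power = 1 - 0.622 = 0.378. A Type II error is failing to reject H₀ when H₀ is false (false negative) — here, failing to conclude that the defendant is guilty when in fact it is true. Consequence: acquitting a guilty person.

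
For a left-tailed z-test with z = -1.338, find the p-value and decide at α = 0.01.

p = P(Z < -1.338) = Φ(-1.338) ≈ 0.0904. Since p ≥ 0.01, fail to reject H₀ (not significant) at α = 0.01.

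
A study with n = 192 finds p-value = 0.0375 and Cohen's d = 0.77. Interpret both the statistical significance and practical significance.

Statistically significant (p = 0.0375 < 0.05). Cohen's d = 0.77 indicates a medium effect size. Both statistical and practical significance should be considered.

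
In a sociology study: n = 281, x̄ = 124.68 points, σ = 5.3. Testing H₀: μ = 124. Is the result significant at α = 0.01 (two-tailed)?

z = (124.68 - 124)/(5.3/√281) = 2.151. Since |z| ≤ 2.576, not significant at α = 0.01.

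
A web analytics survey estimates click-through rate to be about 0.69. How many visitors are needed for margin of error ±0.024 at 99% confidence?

n = z²p(1-p)/E² = 2.576²×0.69×0.31/0.024² = 2464.2 → n = 2465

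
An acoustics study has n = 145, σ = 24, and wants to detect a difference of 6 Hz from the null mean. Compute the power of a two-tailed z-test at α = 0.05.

SE = σ/√n = 24/√145 = 1.993. Non-centrality λ = d/SE = 6/1.993 = 3.01. Power ≈ Φ(λ - z_{α/2}) = Φ(3.01 - 1.96) = Φ(1.05) = 0.853.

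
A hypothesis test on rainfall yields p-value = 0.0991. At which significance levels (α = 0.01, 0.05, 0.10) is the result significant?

p = 0.0991. Significant at: α = 0.1.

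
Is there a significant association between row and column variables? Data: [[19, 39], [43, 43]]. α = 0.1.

χ² = 4.2. df = 1, critical = 2.706. Reject H₀. Variables are dependent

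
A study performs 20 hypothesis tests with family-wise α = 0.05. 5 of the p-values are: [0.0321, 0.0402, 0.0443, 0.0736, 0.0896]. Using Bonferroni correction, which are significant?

Bonferroni α = 0.05/20 = 0.0025. None of the given p-values are significant.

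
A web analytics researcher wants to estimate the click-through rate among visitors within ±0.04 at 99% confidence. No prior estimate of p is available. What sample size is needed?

Conservative approach: use p = 0.5 (maximizes p(1-p) = 0.25). n = z²(0.25)/E² = 2.576²×0.25/0.04² = 1036.8 → n = 1037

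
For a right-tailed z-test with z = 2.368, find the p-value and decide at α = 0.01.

p = P(Z > 2.368) = 1 - Φ(2.368) ≈ 0.0089. Since p < 0.01, reject H₀ (significant) at α = 0.01.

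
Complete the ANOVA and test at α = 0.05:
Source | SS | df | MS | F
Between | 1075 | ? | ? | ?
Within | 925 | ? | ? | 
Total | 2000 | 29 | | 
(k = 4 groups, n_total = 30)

df_between = 3, df_within = 26. MS_between = 358.33, MS_within = 35.58. F = 10.072, F_crit ≈ 2.975. Reject H₀.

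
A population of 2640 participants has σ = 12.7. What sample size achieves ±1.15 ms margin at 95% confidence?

Without FPC: n₀ = (1.96×12.7/1.15)² = 468.515. With FPC: n = n₀N/(n₀+N-1) = 398.03 → n = 399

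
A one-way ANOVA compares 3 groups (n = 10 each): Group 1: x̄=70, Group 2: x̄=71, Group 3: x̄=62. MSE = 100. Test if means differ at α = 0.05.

Grand mean = 67.67. SS_between = 486.67, MS_between = 243.33. F = 2.433, F_crit ≈ 3.354. Fail to reject H₀.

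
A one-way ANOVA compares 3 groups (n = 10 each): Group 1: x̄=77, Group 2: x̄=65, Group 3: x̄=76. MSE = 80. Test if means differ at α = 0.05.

Grand mean = 72.67. SS_between = 886.67, MS_between = 443.33. F = 5.542, F_crit ≈ 3.354. Reject H₀.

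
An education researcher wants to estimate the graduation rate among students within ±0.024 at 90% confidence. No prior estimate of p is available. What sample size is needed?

Conservative approach: use p = 0.5 (maximizes p(1-p) = 0.25). n = z²(0.25)/E² = 1.645²×0.25/0.024² = 1174.5 → n = 1175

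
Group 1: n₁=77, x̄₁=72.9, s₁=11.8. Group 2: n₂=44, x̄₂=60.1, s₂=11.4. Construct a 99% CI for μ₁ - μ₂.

Difference = 12.8. SE = √(11.8²/77 + 11.4²/44) = 2.182. CI = (7.18, 18.42)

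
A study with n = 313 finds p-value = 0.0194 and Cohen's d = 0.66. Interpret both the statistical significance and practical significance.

Statistically significant (p = 0.0194 < 0.05). Cohen's d = 0.66 indicates a medium effect size. Both statistical and practical significance should be considered.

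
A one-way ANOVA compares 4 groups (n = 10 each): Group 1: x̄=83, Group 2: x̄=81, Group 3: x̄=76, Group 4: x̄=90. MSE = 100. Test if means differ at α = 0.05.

Grand mean = 82.5. SS_between = 1010.0, MS_between = 336.67. F = 3.367, F_crit ≈ 2.866. Reject H₀.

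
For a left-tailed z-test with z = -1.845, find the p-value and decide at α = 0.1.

p = P(Z < -1.845) = Φ(-1.845) ≈ 0.0325. Since p < 0.1, reject H₀ (significant) at α = 0.1.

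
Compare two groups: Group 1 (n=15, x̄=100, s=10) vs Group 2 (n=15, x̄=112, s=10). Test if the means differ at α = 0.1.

Pooled sp = 10.0. t = -3.286, df = 28. Critical t = ±1.701. Reject H₀.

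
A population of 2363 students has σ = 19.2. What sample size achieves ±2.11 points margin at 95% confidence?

Without FPC: n₀ = (1.96×19.2/2.11)² = 318.09. With FPC: n = n₀N/(n₀+N-1) = 280.5 → n = 281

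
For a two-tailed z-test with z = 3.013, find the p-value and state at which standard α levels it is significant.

p = 2·P(Z > |3.013|) = 2·(1 - Φ(3.013)) ≈ 0.0026. Significant at α = 0.1; Significant at α = 0.05; Significant at α = 0.01.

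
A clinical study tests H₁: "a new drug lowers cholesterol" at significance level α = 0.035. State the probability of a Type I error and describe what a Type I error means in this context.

P(Type I error) = α = 0.035. A Type I error is rejecting H₀ when H₀ is actually true (false positive) — here, concluding that a new drug lowers cholesterol when in fact this is not the case. Consequence: approving an ineffective drug — patients take a useless medication and may skip effective alternatives.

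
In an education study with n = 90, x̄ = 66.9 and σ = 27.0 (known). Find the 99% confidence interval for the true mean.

CI = x̄ ± z*(σ/√n) = 66.9 ± 2.576(27.0/√90) = 66.9 ± 7.33 = (59.57, 74.23)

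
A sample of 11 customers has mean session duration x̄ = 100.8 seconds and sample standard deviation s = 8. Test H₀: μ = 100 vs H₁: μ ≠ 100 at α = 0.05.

t = (x̄ - μ₀)/(s/√n) = (100.8 - 100)/(8/√11) = 0.332. df = 10, critical t = ±2.228. Fail to reject H₀.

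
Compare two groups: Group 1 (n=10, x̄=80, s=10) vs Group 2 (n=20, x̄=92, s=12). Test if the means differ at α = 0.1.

Pooled sp = 11.4. t = -2.719, df = 28. Critical t = ±1.701. Reject H₀.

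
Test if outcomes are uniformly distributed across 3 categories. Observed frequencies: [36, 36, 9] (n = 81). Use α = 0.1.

Expected = 27 each. χ² = Σ(O-E)²/E = 18.0. df = 2, critical value = 4.605. Reject H₀.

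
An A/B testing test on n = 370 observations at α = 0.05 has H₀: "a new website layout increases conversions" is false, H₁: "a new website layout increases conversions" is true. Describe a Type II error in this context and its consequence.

Type II error: failing to reject H₀ when it is false — concluding that a new website layout increases conversions is not supported when in fact it is. Consequence: discarding a layout that would have improved conversions — lost revenue.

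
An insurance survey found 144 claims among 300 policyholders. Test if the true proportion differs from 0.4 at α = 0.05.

p̂ = 0.48, p₀ = 0.4. z = (p̂ - p₀)/√(p₀(1-p₀)/n) = 2.828. Critical: ±1.96. Reject H₀.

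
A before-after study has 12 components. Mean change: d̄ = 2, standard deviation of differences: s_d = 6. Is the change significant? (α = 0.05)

t = d̄/(s_d/√n) = 2/(6/√12) = 1.155. df = 11, critical t = ±2.201. Fail to reject H₀.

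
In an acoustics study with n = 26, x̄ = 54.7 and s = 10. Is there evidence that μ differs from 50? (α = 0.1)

t = (x̄ - μ₀)/(s/√n) = (54.7 - 50)/(10/√26) = 2.397. df = 25, critical t = ±1.708. Reject H₀.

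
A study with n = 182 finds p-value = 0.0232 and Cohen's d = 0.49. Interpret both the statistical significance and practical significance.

Statistically significant (p = 0.0232 < 0.05). Cohen's d = 0.49 indicates a small effect size. Both statistical and practical significance should be considered.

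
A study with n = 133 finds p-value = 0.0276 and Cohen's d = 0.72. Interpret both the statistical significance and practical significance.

Statistically significant (p = 0.0276 < 0.05). Cohen's d = 0.72 indicates a medium effect size. Both statistical and practical significance should be considered.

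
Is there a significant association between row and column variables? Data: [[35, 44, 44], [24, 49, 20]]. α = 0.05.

χ² = 7.294. df = 2, critical = 5.991. Reject H₀. Variables are dependent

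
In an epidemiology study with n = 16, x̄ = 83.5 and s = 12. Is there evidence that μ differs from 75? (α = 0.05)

t = (x̄ - μ₀)/(s/√n) = (83.5 - 75)/(12/√16) = 2.833. df = 15, critical t = ±2.131. Reject H₀.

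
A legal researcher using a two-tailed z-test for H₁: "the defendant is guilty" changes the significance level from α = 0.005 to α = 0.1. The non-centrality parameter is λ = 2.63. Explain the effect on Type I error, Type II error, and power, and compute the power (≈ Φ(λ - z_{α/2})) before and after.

Increasing α from 0.005 to 0.1:
• Type I error rate increases (α is the Type I rate by definition).
• Critical value moves from z_{α/2} = 2.807 to 1.645, so power = Φ(λ - z_{α/2}) goes from Φ(2.63 - 2.807) = 0.43 to Φ(2.63 - 1.645) = 0.838.
• Type II error rate β = 1 - power therefore decreases (0.57 → 0.162).
Appropriate when false negatives are costly — here, acquitting a guilty person.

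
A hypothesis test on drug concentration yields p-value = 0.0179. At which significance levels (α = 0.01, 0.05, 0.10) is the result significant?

p = 0.0179. Significant at: α = 0.05, 0.1.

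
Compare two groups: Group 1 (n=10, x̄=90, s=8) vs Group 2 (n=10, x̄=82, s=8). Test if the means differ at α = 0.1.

Pooled sp = 8.0. t = 2.236, df = 18. Critical t = ±1.734. Reject H₀.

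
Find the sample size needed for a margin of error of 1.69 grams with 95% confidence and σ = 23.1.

n = (z*σ/E)² = (1.96×23.1/1.69)² = 717.7 → n = 718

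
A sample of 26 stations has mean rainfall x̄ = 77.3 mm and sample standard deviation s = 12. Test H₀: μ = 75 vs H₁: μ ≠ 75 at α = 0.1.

t = (x̄ - μ₀)/(s/√n) = (77.3 - 75)/(12/√26) = 0.977. df = 25, critical t = ±1.708. Fail to reject H₀.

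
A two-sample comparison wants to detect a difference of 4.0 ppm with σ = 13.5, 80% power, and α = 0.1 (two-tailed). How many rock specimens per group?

n per group = 2(z_α/2 + z_β)²σ²/d² = 2×(1.645 + 0.84)²×13.5²/4.0² = 140.7 → n = 141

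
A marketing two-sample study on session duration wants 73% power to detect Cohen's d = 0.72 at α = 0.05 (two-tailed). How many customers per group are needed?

z_{α/2} = 1.96, z_β = Φ⁻¹(0.73) = 0.613. For medium effect (d = 0.72): n per group = 2(z_{α/2} + z_β)²/d² = 2(1.96 + 0.613)²/0.72² = 25.5 → 26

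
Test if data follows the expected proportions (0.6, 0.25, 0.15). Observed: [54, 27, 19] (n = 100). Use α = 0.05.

Expected: [60.0, 25.0, 15.0]. χ² = 1.827. df = 2, critical = 5.991. Fail to reject H₀.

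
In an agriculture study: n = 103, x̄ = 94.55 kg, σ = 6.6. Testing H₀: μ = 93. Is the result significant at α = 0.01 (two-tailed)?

z = (94.55 - 93)/(6.6/√103) = 2.383. Since |z| ≤ 2.576, not significant at α = 0.01.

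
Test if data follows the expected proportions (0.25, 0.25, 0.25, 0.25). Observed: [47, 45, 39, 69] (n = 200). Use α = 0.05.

Expected: [50.0, 50.0, 50.0, 50.0]. χ² = 10.32. df = 3, critical = 7.815. Reject H₀.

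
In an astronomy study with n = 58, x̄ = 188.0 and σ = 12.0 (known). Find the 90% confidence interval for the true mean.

CI = x̄ ± z*(σ/√n) = 188.0 ± 1.645(12.0/√58) = 188.0 ± 2.59 = (185.41, 190.59)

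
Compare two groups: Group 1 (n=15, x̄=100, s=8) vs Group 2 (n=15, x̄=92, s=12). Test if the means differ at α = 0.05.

Pooled sp = 10.2. t = 2.148, df = 28. Critical t = ±2.048. Reject H₀.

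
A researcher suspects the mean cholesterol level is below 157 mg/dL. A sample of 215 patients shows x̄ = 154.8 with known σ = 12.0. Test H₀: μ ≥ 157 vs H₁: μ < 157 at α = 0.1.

z = -2.688. Critical value: -1.28. Reject H₀.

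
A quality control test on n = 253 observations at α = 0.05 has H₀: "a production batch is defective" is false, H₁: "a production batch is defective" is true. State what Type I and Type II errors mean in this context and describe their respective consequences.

Type I (false positive): concluding that a production batch is defective when it is not — scrapping a good batch — wasted material and cost for no reason. Type II (false negative): failing to conclude that a production batch is defective when it is — shipping a defective batch — faulty products reach customers. Which is costlier depends on domain priorities and is a judgement call rather than a statistical fact.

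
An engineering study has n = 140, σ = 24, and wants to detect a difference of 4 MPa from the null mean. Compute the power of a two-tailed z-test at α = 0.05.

SE = σ/√n = 24/√140 = 2.028. Non-centrality λ = d/SE = 4/2.028 = 1.972. Power ≈ Φ(λ - z_{α/2}) = Φ(1.972 - 1.96) = Φ(0.012) = 0.505.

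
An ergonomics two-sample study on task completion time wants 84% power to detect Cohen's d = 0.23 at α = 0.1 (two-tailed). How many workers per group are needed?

z_{α/2} = 1.645, z_β = Φ⁻¹(0.84) = 0.994. For small effect (d = 0.23): n per group = 2(z_{α/2} + z_β)²/d² = 2(1.645 + 0.994)²/0.23² = 263.3 → 264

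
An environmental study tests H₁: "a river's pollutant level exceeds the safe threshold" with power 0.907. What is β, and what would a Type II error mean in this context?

β = 1 - power = 1 - 0.907 = 0.093. A Type II error is failing to reject H₀ when H₀ is false (false negative) — here, failing to conclude that a river's pollutant level exceeds the safe threshold when in fact it is true. Consequence: allowing unsafe pollution to continue.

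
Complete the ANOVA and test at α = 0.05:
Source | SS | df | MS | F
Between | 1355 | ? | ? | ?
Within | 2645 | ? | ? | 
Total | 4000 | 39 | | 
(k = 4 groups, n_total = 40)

df_between = 3, df_within = 36. MS_between = 451.67, MS_within = 73.47. F = 6.147, F_crit ≈ 2.866. Reject H₀.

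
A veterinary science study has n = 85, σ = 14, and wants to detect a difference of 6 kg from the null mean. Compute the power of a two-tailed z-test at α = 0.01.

SE = σ/√n = 14/√85 = 1.519. Non-centrality λ = d/SE = 6/1.519 = 3.951. Power ≈ Φ(λ - z_{α/2}) = Φ(3.951 - 2.576) = Φ(1.375) = 0.915.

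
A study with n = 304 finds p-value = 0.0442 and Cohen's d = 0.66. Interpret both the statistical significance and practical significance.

Statistically significant (p = 0.0442 < 0.05). Cohen's d = 0.66 indicates a medium effect size. Both statistical and practical significance should be considered.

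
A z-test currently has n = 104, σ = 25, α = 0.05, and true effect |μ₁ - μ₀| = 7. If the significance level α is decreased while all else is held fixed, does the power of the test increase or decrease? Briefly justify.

Power decreases: a smaller α raises the critical value, so less of the H₁ sampling distribution falls in the rejection region.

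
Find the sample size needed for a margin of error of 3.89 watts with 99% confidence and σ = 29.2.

n = (z*σ/E)² = (2.576×29.2/3.89)² = 373.9 → n = 374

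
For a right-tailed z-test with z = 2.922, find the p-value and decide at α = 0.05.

p = P(Z > 2.922) = 1 - Φ(2.922) ≈ 0.0017. Since p < 0.05, reject H₀ (significant) at α = 0.05.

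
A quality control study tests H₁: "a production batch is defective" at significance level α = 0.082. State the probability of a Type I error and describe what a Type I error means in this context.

P(Type I error) = α = 0.082. A Type I error is rejecting H₀ when H₀ is actually true (false positive) — here, concluding that a production batch is defective when in fact this is not the case. Consequence: scrapping a good batch — wasted material and cost for no reason.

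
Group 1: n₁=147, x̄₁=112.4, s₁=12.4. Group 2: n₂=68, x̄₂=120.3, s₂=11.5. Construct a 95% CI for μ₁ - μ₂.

Difference = -7.9. SE = √(12.4²/147 + 11.5²/68) = 1.729. CI = (-11.29, -4.51)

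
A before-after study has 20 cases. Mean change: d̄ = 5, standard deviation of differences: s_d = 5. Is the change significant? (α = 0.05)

t = d̄/(s_d/√n) = 5/(5/√20) = 4.472. df = 19, critical t = ±2.093. Reject H₀.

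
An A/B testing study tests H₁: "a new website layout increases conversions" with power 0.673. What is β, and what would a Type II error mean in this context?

β = 1 - power = 1 - 0.673 = 0.327. A Type II error is failing to reject H₀ when H₀ is false (false negative) — here, failing to conclude that a new website layout increases conversions when in fact it is true. Consequence: discarding a layout that would have improved conversions — lost revenue.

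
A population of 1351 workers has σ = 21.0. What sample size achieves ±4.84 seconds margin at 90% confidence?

Without FPC: n₀ = (1.645×21.0/4.84)² = 50.942. With FPC: n = n₀N/(n₀+N-1) = 49.1 → n = 50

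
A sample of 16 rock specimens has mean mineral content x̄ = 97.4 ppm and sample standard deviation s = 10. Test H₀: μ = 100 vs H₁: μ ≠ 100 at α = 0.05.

t = (x̄ - μ₀)/(s/√n) = (97.4 - 100)/(10/√16) = -1.04. df = 15, critical t = ±2.131. Fail to reject H₀.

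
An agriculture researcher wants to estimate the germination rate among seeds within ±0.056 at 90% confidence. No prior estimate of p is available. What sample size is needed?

Conservative approach: use p = 0.5 (maximizes p(1-p) = 0.25). n = z²(0.25)/E² = 1.645²×0.25/0.056² = 215.7 → n = 216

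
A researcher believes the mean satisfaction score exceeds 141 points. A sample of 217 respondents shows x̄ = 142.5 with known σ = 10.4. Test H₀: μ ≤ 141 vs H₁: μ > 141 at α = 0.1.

z = 2.125. Critical value: 1.28. Reject H₀.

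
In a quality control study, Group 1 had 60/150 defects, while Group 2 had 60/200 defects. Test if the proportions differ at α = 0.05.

p̂₁ = 0.4, p̂₂ = 0.3, pooled p̂ = 0.343. z = 1.95. Critical: ±1.96. Fail to reject H₀.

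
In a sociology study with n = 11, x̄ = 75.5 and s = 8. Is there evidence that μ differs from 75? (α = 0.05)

t = (x̄ - μ₀)/(s/√n) = (75.5 - 75)/(8/√11) = 0.207. df = 10, critical t = ±2.228. Fail to reject H₀.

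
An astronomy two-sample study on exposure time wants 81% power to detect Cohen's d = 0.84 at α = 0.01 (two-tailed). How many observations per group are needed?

z_{α/2} = 2.576, z_β = Φ⁻¹(0.81) = 0.878. For large effect (d = 0.84): n per group = 2(z_{α/2} + z_β)²/d² = 2(2.576 + 0.878)²/0.84² = 33.8 → 34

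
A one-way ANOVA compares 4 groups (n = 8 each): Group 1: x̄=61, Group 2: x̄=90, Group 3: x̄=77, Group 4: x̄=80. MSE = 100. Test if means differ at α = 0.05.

Grand mean = 77.0. SS_between = 3472.0, MS_between = 1157.33. F = 11.573, F_crit ≈ 2.947. Reject H₀.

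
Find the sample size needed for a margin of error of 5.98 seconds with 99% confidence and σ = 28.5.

n = (z*σ/E)² = (2.576×28.5/5.98)² = 150.7 → n = 151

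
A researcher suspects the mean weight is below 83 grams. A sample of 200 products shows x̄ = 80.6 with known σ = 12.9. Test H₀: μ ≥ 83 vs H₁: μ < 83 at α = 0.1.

z = -2.631. Critical value: -1.28. Reject H₀.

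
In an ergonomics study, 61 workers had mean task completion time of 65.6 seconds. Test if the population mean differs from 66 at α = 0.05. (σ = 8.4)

z = (x̄ - μ₀)/(σ/√n) = (65.6 - 66)/(8.4/√61) = -0.372. Critical value: ±1.96. Since |-0.372| ≤ 1.96, Fail to reject H₀.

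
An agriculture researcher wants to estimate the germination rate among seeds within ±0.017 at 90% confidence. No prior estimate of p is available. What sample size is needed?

Conservative approach: use p = 0.5 (maximizes p(1-p) = 0.25). n = z²(0.25)/E² = 1.645²×0.25/0.017² = 2340.9 → n = 2341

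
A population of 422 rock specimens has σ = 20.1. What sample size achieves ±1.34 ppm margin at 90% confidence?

Without FPC: n₀ = (1.645×20.1/1.34)² = 608.856. With FPC: n = n₀N/(n₀+N-1) = 249.5 → n = 250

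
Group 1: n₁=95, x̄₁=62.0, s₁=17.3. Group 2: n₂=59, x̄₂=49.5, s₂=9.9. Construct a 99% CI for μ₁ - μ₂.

Difference = 12.5. SE = √(17.3²/95 + 9.9²/59) = 2.194. CI = (6.85, 18.15)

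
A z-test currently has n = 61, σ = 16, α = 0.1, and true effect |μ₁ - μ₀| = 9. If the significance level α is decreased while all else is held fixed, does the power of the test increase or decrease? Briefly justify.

Power decreases: a smaller α raises the critical value, so less of the H₁ sampling distribution falls in the rejection region.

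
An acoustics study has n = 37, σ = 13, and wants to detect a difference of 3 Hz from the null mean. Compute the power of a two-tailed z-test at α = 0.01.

SE = σ/√n = 13/√37 = 2.137. Non-centrality λ = d/SE = 3/2.137 = 1.404. Power ≈ Φ(λ - z_{α/2}) = Φ(1.404 - 2.576) = Φ(-1.172) = 0.121.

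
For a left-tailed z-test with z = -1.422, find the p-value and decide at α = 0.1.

p = P(Z < -1.422) = Φ(-1.422) ≈ 0.0775. Since p < 0.1, reject H₀ (significant) at α = 0.1.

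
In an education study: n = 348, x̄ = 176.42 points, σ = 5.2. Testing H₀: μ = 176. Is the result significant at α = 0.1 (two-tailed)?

z = (176.42 - 176)/(5.2/√348) = 1.507. Since |z| ≤ 1.645, not significant at α = 0.1.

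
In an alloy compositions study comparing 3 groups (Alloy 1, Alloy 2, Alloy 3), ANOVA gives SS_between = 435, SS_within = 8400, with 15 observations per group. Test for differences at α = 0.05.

df_between = 2, df_within = 42. F = MS_between/MS_within = 217.5/200.0 = 1.087. F_crit ≈ 3.22. Fail to reject H₀.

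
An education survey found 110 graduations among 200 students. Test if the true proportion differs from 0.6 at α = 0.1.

p̂ = 0.55, p₀ = 0.6. z = (p̂ - p₀)/√(p₀(1-p₀)/n) = -1.443. Critical: ±1.645. Fail to reject H₀.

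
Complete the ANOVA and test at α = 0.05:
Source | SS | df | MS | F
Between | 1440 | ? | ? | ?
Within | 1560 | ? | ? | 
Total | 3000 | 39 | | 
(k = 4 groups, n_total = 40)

df_between = 3, df_within = 36. MS_between = 480.0, MS_within = 43.33. F = 11.077, F_crit ≈ 2.866. Reject H₀.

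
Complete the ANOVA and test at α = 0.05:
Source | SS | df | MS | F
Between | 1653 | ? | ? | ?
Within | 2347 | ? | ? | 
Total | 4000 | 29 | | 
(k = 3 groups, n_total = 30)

df_between = 2, df_within = 27. MS_between = 826.5, MS_within = 86.93. F = 9.508, F_crit ≈ 3.354. Reject H₀.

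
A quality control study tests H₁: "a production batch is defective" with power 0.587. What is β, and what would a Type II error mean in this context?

β = 1 - power = 1 - 0.587 = 0.413. A Type II error is failing to reject H₀ when H₀ is false (false negative) — here, failing to conclude that a production batch is defective when in fact it is true. Consequence: shipping a defective batch — faulty products reach customers.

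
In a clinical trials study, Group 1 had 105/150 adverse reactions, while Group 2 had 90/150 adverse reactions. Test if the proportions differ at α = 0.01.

p̂₁ = 0.7, p̂₂ = 0.6, pooled p̂ = 0.65. z = 1.816. Critical: ±2.576. Fail to reject H₀.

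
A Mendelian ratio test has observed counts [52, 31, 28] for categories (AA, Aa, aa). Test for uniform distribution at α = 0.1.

Expected = 37 each. χ² = Σ(O-E)²/E = 9.243. df = 2, critical value = 4.605. Reject H₀.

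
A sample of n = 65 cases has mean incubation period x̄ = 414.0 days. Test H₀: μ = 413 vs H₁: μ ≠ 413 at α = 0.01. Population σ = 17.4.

z = (x̄ - μ₀)/(σ/√n) = (414.0 - 413)/(17.4/√65) = 0.463. Critical value: ±2.576. Since |0.463| ≤ 2.576, Fail to reject H₀.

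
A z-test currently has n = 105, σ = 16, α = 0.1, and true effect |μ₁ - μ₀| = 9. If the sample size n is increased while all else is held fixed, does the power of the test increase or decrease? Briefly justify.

Power increases: a larger n shrinks the standard error σ/√n, moving the sampling distribution under H₁ further from the critical value.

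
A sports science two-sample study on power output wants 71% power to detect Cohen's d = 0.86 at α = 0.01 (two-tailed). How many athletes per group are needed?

z_{α/2} = 2.576, z_β = Φ⁻¹(0.71) = 0.553. For large effect (d = 0.86): n per group = 2(z_{α/2} + z_β)²/d² = 2(2.576 + 0.553)²/0.86² = 26.5 → 27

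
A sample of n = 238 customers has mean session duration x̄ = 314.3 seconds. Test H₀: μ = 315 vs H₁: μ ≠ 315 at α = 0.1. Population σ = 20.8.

z = (x̄ - μ₀)/(σ/√n) = (314.3 - 315)/(20.8/√238) = -0.519. Critical value: ±1.645. Since |-0.519| ≤ 1.645, Fail to reject H₀.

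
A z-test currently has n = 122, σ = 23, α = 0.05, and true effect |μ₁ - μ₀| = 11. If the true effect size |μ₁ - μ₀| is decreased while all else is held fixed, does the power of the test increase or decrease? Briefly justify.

Power decreases: a smaller true effect decreases the non-centrality λ = |μ₁ - μ₀|/(σ/√n).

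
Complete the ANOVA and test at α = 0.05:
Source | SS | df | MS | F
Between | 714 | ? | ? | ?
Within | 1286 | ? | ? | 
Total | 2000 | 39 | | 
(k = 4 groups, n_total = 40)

df_between = 3, df_within = 36. MS_between = 238.0, MS_within = 35.72. F = 6.663, F_crit ≈ 2.866. Reject H₀.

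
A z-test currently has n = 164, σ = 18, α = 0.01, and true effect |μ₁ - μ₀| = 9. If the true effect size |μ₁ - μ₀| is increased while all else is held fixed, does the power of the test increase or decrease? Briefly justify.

Power increases: a larger true effect increases the non-centrality λ = |μ₁ - μ₀|/(σ/√n).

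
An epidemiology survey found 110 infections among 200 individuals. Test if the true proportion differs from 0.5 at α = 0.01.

p̂ = 0.55, p₀ = 0.5. z = (p̂ - p₀)/√(p₀(1-p₀)/n) = 1.414. Critical: ±2.576. Fail to reject H₀.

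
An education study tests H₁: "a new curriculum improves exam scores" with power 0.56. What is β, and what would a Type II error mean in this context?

β = 1 - power = 1 - 0.56 = 0.44. A Type II error is failing to reject H₀ when H₀ is false (false negative) — here, failing to conclude that a new curriculum improves exam scores when in fact it is true. Consequence: keeping the old curriculum when the new one would have helped students.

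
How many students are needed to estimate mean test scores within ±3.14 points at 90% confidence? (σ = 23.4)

n = (z*σ/E)² = (1.645×23.4/3.14)² = 150.3 → n = 151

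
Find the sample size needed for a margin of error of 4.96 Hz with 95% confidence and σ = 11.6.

n = (z*σ/E)² = (1.96×11.6/4.96)² = 21.01 → n = 22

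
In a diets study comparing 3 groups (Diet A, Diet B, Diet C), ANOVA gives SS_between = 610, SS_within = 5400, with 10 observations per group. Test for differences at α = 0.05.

df_between = 2, df_within = 27. F = MS_between/MS_within = 305.0/200.0 = 1.525. F_crit ≈ 3.354. Fail to reject H₀.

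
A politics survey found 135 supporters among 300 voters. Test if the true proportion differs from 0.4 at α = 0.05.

p̂ = 0.45, p₀ = 0.4. z = (p̂ - p₀)/√(p₀(1-p₀)/n) = 1.768. Critical: ±1.96. Fail to reject H₀.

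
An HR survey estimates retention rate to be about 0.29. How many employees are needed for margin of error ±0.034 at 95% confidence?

n = z²p(1-p)/E² = 1.96²×0.29×0.71/0.034² = 684.2 → n = 685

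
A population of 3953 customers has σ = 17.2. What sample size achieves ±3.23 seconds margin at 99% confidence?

Without FPC: n₀ = (2.576×17.2/3.23)² = 188.167. With FPC: n = n₀N/(n₀+N-1) = 179.7 → n = 180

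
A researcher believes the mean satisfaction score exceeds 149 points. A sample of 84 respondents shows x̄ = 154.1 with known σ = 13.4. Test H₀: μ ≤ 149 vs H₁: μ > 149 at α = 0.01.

z = 3.488. Critical value: 2.33. Reject H₀.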